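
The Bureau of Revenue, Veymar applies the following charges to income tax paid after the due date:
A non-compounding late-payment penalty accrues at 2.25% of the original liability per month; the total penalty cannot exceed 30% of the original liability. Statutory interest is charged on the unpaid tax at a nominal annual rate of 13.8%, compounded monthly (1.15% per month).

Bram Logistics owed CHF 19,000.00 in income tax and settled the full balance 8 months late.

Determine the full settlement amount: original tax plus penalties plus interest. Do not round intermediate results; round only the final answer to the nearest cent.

Penalty: 8 × 2.25% × CHF 19,000.00 = CHF 3,420.00 (below the 30% cap of CHF 5,700.00)
Interest: CHF 19,000.00 × ((1 + 0.0115)^8 − 1) = CHF 19,000.00 × 0.0957894… = CHF 1,819.9987…
Total = CHF 19,000.00 + CHF 3,420.0000 + CHF 1,819.9987… = CHF 24,240.00

CHF 24,240.00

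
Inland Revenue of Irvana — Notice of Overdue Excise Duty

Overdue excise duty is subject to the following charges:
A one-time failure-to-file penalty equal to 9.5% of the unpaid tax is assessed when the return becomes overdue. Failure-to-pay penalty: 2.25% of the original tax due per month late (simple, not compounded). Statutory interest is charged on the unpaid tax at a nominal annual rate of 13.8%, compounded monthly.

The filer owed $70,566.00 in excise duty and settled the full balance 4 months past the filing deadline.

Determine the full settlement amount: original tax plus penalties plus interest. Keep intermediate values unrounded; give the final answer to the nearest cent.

Failure-to-file penalty: 9.5% × $70,566.00 = $6,703.77
Failure-to-pay penalty: 4 × 2.25% × $70,566.00 = $6,350.94
Interest (13.8%/yr ÷ 12 = 1.15%/month): $70,566.00 × ((1 + 0.0115)^4 − 1) = $3,302.4606…
Total = $70,566.00 + $13,054.7100 + $3,302.4606… = $86,923.17

$86,923.17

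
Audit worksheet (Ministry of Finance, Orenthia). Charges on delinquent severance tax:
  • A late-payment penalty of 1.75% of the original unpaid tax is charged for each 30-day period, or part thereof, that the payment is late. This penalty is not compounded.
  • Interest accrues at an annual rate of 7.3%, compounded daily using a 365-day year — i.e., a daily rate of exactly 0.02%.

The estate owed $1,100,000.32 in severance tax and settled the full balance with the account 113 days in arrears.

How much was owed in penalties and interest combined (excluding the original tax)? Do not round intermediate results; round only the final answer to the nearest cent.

$102,140.53

Penalty periods: ⌈113/30⌉ = 4; penalty = 4 × 1.75% × $1,100,000.32 = $77,000.02…
Interest: $1,100,000.32 × ((1 + 0.0002)^113 − 1) = $1,100,000.32 × 0.02285500… = $25,140.5111…
Penalties + interest = $77,000.0224 + $25,140.5111… = $102,140.53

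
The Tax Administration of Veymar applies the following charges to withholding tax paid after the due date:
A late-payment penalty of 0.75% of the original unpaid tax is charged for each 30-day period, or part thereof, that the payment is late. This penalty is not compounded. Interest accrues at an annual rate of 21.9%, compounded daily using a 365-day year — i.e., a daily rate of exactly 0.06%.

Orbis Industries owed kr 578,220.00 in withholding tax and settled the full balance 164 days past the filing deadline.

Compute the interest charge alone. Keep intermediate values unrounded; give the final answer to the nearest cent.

Interest: kr 578,220.00 × ((1 + 0.0006)^164 − 1) = kr 578,220.00 × 0.10337150… = kr 59,771.4684…

kr 59,771.47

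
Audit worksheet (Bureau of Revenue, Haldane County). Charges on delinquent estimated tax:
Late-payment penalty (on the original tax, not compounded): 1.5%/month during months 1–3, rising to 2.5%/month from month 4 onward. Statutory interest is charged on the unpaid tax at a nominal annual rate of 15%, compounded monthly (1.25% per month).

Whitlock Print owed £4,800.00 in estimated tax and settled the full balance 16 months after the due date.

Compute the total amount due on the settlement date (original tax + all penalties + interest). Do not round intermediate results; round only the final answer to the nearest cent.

Penalty, months 1–3: 3 × 1.5% × £4,800.00 = £216.00
Penalty, months 4–16: 13 × 2.5% × £4,800.00 = £1,560.00
Interest: £4,800.00 × ((1 + 0.0125)^16 − 1) = £4,800.00 × 0.2198895… = £1,055.4698…
Total = £4,800.00 + £1,776.0000 + £1,055.4698… = £7,631.47

£7,631.47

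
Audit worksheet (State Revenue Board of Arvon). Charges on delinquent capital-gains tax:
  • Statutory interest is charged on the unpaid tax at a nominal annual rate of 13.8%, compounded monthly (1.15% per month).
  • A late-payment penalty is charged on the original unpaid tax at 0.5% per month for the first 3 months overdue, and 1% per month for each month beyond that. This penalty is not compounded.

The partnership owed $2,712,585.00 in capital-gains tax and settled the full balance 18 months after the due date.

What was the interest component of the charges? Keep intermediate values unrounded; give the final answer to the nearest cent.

$619,908.60

Interest: $2,712,585.00 × ((1 + 0.0115)^18 − 1) = $2,712,585.00 × 0.2285306… = $619,908.5982…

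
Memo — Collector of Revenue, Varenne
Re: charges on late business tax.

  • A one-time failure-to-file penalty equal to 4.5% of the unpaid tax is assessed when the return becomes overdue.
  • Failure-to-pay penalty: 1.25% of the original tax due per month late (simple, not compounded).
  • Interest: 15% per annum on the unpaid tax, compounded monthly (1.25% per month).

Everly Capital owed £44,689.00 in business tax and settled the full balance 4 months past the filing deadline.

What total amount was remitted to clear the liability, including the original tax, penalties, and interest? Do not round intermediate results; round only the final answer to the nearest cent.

£51,211.15

Failure-to-file penalty: 4.5% × £44,689.00 = £2,011.01…
Failure-to-pay penalty = 1.25% × £44,689.00 × 4 mo = £2,234.45
Interest: £44,689.00 × ((1 + 0.0125)^4 − 1) = £44,689.00 × 0.0509453… = £2,276.6962…
Total = £44,689.00 + £4,245.4550 + £2,276.6962… = £51,211.15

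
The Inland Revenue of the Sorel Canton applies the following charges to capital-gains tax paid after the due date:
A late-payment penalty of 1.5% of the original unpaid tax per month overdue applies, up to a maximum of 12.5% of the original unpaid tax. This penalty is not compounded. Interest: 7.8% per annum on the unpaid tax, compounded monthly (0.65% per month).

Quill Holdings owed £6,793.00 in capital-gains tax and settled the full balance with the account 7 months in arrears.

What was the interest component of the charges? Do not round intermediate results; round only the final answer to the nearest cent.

Interest: £6,793.00 × ((1 + 0.0065)^7 − 1) = £6,793.00 × 0.0463969… = £315.1743…

£315.17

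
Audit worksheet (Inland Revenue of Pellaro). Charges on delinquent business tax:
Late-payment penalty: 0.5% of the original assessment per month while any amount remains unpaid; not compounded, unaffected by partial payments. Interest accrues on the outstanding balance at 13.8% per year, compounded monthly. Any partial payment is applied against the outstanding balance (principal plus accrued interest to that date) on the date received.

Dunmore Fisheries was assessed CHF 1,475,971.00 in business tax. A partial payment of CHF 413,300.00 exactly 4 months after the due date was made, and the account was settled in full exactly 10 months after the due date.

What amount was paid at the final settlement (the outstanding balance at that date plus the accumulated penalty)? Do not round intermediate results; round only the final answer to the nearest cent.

CHF 1,285,914.69

Monthly rate = 13.8% ÷ 12 = 1.15%
Balance at month 4: CHF 1,475,971.0000 × (1 + 0.0115)^4 = CHF 1,545,045.8539…
After CHF 413,300.00 payment: CHF 1,545,045.8539… − CHF 413,300.00 = CHF 1,131,745.8539…
Balance at month 10: CHF 1,131,745.8539… × (1 + 0.0115)^6 = CHF 1,212,116.1418…
Penalty: 10 × 0.5% × CHF 1,475,971.00 = CHF 73,798.55
Final settlement = outstanding balance + penalty = CHF 1,212,116.1418… + CHF 73,798.55 = CHF 1,285,914.69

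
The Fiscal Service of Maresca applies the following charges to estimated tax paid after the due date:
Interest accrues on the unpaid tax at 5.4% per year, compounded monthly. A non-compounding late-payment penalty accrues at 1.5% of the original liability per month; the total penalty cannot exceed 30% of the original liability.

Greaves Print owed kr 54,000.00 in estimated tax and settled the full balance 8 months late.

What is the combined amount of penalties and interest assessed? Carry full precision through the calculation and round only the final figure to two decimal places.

Penalty: 8 × 1.5% × kr 54,000.00 = kr 6,480.00 (below the 30% cap of kr 16,200.00)
Interest (5.4%/yr ÷ 12 = 0.45%/month): kr 54,000.00 × ((1 + 0.0045)^8 − 1) = kr 1,974.8951…
Penalties + interest = kr 6,480.0000 + kr 1,974.8951… = kr 8,454.90

kr 8,454.90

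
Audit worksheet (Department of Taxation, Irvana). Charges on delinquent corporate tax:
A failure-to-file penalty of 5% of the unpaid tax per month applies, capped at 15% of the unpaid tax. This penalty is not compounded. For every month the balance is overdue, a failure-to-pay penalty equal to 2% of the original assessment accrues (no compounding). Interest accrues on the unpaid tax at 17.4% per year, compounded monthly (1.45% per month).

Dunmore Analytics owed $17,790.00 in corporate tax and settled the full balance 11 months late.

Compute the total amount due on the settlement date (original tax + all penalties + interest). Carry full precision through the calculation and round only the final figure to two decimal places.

Failure-to-file: 11 × 5% × $17,790.00 = $9,784.50, capped at 15% × $17,790.00 = $2,668.50
Failure-to-pay penalty: 11 × 2% × $17,790.00 = $3,913.80
Interest: $17,790.00 × ((1 + 0.0145)^11 − 1) = $17,790.00 × 0.1715817… = $3,052.4378…
Total = $17,790.00 + $6,582.3000 + $3,052.4378… = $27,424.74

$27,424.74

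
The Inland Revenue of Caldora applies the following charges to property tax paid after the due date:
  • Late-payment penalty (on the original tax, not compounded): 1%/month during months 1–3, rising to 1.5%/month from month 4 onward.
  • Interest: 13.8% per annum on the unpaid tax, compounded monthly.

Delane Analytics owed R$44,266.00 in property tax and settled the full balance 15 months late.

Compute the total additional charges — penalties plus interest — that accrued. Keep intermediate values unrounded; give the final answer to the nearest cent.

R$17,578.15

Penalty, months 1–3: 3 × 1% × R$44,266.00 = R$1,327.98
Penalty, months 4–15: 12 × 1.5% × R$44,266.00 = R$7,967.88
Interest (13.8%/yr ÷ 12 = 1.15%/month): R$44,266.00 × ((1 + 0.0115)^15 − 1) = R$8,282.2898…
Penalties + interest = R$9,295.8600 + R$8,282.2898… = R$17,578.15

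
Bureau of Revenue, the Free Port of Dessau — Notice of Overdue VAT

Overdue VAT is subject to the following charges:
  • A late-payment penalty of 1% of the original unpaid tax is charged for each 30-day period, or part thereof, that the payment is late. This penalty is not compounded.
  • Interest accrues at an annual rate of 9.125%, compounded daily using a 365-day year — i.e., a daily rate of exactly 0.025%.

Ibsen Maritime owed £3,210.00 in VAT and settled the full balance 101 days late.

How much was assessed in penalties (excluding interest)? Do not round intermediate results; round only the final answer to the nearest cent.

Penalty periods: ⌈101/30⌉ = 4; penalty = 4 × 1% × £3,210.00 = £128.40

£128.40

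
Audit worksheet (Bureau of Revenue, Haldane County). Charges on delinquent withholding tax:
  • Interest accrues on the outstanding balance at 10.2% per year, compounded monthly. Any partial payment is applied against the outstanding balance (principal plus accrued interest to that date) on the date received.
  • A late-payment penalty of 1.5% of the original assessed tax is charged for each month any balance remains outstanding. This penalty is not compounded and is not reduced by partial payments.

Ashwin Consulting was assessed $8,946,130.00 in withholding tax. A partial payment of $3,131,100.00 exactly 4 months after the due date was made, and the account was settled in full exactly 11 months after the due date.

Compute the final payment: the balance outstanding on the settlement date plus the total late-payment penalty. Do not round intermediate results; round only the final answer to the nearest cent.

$7,972,957.41

Monthly rate = 10.2% ÷ 12 = 0.85%
Balance at month 4: $8,946,130.0000 × (1 + 0.0085)^4 = $9,254,198.5902…
After $3,131,100.00 payment: $9,254,198.5902… − $3,131,100.00 = $6,123,098.5902…
Balance at month 11: $6,123,098.5902… × (1 + 0.0085)^7 = $6,496,845.9643…
Penalty: 11 × 1.5% × $8,946,130.00 = $1,476,111.45
Final settlement = outstanding balance + penalty = $6,496,845.9643… + $1,476,111.45 = $7,972,957.41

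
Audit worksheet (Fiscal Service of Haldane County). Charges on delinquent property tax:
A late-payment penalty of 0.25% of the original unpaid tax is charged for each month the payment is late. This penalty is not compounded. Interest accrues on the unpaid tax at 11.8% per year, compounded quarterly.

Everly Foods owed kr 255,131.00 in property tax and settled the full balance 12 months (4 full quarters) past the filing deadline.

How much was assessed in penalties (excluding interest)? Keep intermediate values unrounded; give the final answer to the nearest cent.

kr 7,653.93

Late-payment penalty = 0.25% × kr 255,131.00 × 12 mo = kr 7,653.93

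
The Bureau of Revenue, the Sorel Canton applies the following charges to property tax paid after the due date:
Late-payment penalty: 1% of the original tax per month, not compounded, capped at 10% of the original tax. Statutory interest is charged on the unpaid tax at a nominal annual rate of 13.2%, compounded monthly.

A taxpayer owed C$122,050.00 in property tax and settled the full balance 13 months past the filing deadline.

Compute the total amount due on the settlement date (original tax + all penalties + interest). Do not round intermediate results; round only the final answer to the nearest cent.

C$152,907.82

Penalty (uncapped): 13 × 1% × C$122,050.00 = C$15,866.50; cap = 10% × C$122,050.00 = C$12,205.00 → penalty = C$12,205.00
Interest (13.2%/yr ÷ 12 = 1.1%/month): C$122,050.00 × ((1 + 0.011)^13 − 1) = C$18,652.8215…
Total = C$122,050.00 + C$12,205.0000 + C$18,652.8215… = C$152,907.82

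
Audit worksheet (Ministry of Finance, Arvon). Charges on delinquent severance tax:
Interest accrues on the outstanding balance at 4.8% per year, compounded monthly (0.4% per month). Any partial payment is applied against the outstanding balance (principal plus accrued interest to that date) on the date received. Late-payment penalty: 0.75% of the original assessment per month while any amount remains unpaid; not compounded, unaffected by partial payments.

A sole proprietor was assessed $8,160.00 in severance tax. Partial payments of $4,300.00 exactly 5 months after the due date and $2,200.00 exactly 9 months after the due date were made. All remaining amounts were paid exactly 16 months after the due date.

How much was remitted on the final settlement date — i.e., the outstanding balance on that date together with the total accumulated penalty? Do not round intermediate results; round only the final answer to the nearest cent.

$2,922.03

Balance at month 5: $8,160.0000 × (1 + 0.004)^5 = $8,324.5108…
After $4,300.00 payment: $8,324.5108… − $4,300.00 = $4,024.5108…
Balance at month 9: $4,024.5108… × (1 + 0.004)^4 = $4,089.2904…
After $2,200.00 payment: $4,089.2904… − $2,200.00 = $1,889.2904…
Balance at month 16: $1,889.2904… × (1 + 0.004)^7 = $1,942.8296…
Penalty: 16 × 0.75% × $8,160.00 = $979.20
Final settlement = outstanding balance + penalty = $1,942.8296… + $979.20 = $2,922.03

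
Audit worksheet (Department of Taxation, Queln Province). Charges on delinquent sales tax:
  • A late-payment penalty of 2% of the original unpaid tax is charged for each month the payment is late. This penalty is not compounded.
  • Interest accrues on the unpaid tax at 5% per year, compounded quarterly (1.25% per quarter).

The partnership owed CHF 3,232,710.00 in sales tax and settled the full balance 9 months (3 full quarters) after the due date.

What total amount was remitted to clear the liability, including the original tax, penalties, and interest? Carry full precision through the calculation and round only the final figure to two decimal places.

Late-payment penalty = 2% × CHF 3,232,710.00 × 9 mo = CHF 581,887.80
Interest: CHF 3,232,710.00 × ((1 + 0.0125)^3 − 1) = CHF 3,232,710.00 × 0.0379707… = CHF 122,748.2717…
Total = CHF 3,232,710.00 + CHF 581,887.8000 + CHF 122,748.2717… = CHF 3,937,346.07

CHF 3,937,346.07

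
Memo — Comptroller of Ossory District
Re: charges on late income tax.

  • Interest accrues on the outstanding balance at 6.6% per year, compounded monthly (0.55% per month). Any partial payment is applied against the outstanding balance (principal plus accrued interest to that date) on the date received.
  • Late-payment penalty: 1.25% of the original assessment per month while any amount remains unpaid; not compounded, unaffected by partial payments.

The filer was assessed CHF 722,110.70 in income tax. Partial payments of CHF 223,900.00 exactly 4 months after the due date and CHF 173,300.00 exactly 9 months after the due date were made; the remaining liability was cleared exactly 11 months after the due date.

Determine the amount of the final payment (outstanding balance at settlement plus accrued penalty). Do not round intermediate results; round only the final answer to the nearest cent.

CHF 458,434.84

Balance at month 4: CHF 722,110.7000 × (1 + 0.0055)^4 = CHF 738,128.6797…
After CHF 223,900.00 payment: CHF 738,128.6797… − CHF 223,900.00 = CHF 514,228.6797…
Balance at month 9: CHF 514,228.6797… × (1 + 0.0055)^5 = CHF 528,526.3805…
After CHF 173,300.00 payment: CHF 528,526.3805… − CHF 173,300.00 = CHF 355,226.3805…
Balance at month 11: CHF 355,226.3805… × (1 + 0.0055)^2 = CHF 359,144.6163…
Penalty: 11 × 1.25% × CHF 722,110.70 = CHF 99,290.22…
Final settlement = outstanding balance + penalty = CHF 359,144.6163… + CHF 99,290.22… = CHF 458,434.84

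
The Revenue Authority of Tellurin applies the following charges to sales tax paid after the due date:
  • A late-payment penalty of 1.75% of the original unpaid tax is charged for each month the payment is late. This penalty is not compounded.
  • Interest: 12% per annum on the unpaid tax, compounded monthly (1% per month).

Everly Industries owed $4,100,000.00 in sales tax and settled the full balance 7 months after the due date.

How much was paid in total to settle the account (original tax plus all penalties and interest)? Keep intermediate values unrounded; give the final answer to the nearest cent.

$4,898,004.94

Late-payment penalty: 7 × 1.75% × $4,100,000.00 = $502,250.00
Interest: $4,100,000.00 × ((1 + 0.01)^7 − 1) = $4,100,000.00 × 0.0721354… = $295,754.9436…
Total = $4,100,000.00 + $502,250.0000 + $295,754.9436… = $4,898,004.94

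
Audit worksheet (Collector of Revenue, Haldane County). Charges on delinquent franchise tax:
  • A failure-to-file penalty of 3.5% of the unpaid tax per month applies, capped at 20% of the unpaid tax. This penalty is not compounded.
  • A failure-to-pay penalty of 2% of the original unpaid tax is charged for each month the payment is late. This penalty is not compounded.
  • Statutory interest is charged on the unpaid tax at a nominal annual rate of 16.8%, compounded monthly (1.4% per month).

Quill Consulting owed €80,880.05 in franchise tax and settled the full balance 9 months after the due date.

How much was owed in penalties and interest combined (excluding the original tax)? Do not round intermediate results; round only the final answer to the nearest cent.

Failure-to-file: 9 × 3.5% × €80,880.05 = €25,477.22…, capped at 20% × €80,880.05 = €16,176.01
Failure-to-pay penalty: 9 × 2% × €80,880.05 = €14,558.41…
Interest: €80,880.05 × ((1 + 0.014)^9 − 1) = €80,880.05 × 0.1332914… = €10,780.6155…
Penalties + interest = €30,734.4190 + €10,780.6155… = €41,515.03

€41,515.03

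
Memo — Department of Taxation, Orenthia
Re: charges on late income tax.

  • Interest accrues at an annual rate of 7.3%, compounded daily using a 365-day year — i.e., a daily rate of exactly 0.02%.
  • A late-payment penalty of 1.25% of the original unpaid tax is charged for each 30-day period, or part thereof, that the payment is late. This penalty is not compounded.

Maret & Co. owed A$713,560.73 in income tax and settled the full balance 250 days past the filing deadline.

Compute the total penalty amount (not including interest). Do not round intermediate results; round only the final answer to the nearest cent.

A$80,275.58

Penalty periods: ⌈250/30⌉ = 9; penalty = 9 × 1.25% × A$713,560.73 = A$80,275.58…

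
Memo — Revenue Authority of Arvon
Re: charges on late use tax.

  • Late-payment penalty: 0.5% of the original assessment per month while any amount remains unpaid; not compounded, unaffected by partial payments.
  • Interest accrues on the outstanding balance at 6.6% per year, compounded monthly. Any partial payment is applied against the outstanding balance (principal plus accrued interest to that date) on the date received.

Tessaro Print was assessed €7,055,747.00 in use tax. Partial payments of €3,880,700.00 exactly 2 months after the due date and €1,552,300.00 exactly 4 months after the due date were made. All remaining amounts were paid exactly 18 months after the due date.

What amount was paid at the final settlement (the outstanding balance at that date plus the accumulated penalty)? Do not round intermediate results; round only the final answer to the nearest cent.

Monthly rate = 6.6% ÷ 12 = 0.55%
Balance at month 2: €7,055,747.0000 × (1 + 0.0055)^2 = €7,133,573.6533…
After €3,880,700.00 payment: €7,133,573.6533… − €3,880,700.00 = €3,252,873.6533…
Balance at month 4: €3,252,873.6533… × (1 + 0.0055)^2 = €3,288,753.6630…
After €1,552,300.00 payment: €3,288,753.6630… − €1,552,300.00 = €1,736,453.6630…
Balance at month 18: €1,736,453.6630… × (1 + 0.0055)^14 = €1,875,047.3865…
Penalty: 18 × 0.5% × €7,055,747.00 = €635,017.23
Final settlement = outstanding balance + penalty = €1,875,047.3865… + €635,017.23 = €2,510,064.62

€2,510,064.62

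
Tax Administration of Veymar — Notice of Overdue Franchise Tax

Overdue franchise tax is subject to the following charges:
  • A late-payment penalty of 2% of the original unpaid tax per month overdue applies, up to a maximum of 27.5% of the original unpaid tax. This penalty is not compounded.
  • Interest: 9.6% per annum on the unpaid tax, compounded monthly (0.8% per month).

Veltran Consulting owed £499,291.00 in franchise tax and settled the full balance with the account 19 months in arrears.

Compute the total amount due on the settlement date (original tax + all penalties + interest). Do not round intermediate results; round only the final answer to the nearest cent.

£718,208.33

Penalty (uncapped): 19 × 2% × £499,291.00 = £189,730.58; cap = 27.5% × £499,291.00 = £137,305.03… → penalty = £137,305.03…
Interest: £499,291.00 × ((1 + 0.008)^19 − 1) = £499,291.00 × 0.1634564… = £81,612.3056…
Total = £499,291.00 + £137,305.0250 + £81,612.3056… = £718,208.33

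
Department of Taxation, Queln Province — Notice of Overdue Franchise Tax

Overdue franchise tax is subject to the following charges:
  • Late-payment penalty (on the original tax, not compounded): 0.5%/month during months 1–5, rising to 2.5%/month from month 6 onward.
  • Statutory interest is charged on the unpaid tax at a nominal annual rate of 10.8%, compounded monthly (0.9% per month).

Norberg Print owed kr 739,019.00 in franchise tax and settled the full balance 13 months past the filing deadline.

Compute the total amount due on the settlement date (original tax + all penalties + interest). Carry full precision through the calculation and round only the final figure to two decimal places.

kr 996,590.22

Penalty, months 1–5: 5 × 0.5% × kr 739,019.00 = kr 18,475.48…
Penalty, months 6–13: 8 × 2.5% × kr 739,019.00 = kr 147,803.80
Interest: kr 739,019.00 × ((1 + 0.009)^13 − 1) = kr 739,019.00 × 0.1235313… = kr 91,291.9497…
Total = kr 739,019.00 + kr 166,279.2750 + kr 91,291.9497… = kr 996,590.22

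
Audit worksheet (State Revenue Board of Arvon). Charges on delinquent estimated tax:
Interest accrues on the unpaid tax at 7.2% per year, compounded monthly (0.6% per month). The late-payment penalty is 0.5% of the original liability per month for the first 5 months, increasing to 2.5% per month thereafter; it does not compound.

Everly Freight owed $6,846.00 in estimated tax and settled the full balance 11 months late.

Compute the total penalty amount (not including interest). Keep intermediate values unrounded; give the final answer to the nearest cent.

Penalty, months 1–5: 5 × 0.5% × $6,846.00 = $171.15
Penalty, months 6–11: 6 × 2.5% × $6,846.00 = $1,026.90
Total penalty = $171.15 + $1,026.90 = $1,198.05

$1,198.05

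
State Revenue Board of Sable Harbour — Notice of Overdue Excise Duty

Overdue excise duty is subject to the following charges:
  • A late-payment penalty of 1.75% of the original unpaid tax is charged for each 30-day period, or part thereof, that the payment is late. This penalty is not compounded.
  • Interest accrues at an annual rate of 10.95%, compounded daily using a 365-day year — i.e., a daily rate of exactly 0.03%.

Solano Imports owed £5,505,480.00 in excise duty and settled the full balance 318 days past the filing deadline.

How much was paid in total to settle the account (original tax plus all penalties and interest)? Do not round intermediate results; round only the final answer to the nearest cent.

£7,116,290.23

Penalty periods: ⌈318/30⌉ = 11; penalty = 11 × 1.75% × £5,505,480.00 = £1,059,804.90
Interest: £5,505,480.00 × ((1 + 0.0003)^318 − 1) = £5,505,480.00 × 0.10008307… = £551,005.3265…
Total = £5,505,480.00 + £1,059,804.9000 + £551,005.3265… = £7,116,290.23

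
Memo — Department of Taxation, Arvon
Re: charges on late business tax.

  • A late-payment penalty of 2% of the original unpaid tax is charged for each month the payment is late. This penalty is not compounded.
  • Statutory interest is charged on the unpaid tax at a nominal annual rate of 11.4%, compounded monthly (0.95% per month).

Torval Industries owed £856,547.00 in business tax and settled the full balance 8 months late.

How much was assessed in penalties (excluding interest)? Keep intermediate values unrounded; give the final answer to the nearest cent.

£137,047.52

Late-payment penalty = 2% × £856,547.00 × 8 mo = £137,047.52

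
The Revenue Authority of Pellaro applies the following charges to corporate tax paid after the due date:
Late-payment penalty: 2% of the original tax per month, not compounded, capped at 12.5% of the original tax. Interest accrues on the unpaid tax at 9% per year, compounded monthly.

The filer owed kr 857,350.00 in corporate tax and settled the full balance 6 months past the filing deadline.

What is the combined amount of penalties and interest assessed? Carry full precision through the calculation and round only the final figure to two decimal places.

Penalty: 6 × 2% × kr 857,350.00 = kr 102,882.00 (below the 12.5% cap of kr 107,168.75)
Interest (9%/yr ÷ 12 = 0.75%/month): kr 857,350.00 × ((1 + 0.0075)^6 − 1) = kr 39,311.4138…
Penalties + interest = kr 102,882.0000 + kr 39,311.4138… = kr 142,193.41

kr 142,193.41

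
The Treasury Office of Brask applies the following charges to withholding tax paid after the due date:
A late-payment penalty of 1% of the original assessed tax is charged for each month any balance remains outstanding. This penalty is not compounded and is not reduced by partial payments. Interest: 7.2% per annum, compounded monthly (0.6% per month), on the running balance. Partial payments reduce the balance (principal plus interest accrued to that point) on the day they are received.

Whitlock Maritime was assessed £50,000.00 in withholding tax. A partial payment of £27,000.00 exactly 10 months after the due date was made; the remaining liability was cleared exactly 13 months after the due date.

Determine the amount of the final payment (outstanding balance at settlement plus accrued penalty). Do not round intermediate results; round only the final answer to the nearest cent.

Balance at month 10: £50,000.0000 × (1 + 0.006)^10 = £53,082.3097…
After £27,000.00 payment: £53,082.3097… − £27,000.00 = £26,082.3097…
Balance at month 13: £26,082.3097… × (1 + 0.006)^3 = £26,554.6138…
Penalty: 13 × 1% × £50,000.00 = £6,500.00
Final settlement = outstanding balance + penalty = £26,554.6138… + £6,500.00 = £33,054.61

£33,054.61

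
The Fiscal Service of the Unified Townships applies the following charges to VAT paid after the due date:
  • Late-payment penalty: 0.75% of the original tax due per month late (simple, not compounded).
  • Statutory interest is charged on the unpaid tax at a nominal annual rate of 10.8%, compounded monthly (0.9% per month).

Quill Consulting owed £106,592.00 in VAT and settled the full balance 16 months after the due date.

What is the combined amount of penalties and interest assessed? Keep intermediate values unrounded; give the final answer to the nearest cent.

Late-payment penalty: 16 × 0.75% × £106,592.00 = £12,791.04
Interest: £106,592.00 × ((1 + 0.009)^16 − 1) = £106,592.00 × 0.1541404… = £16,430.1381…
Penalties + interest = £12,791.0400 + £16,430.1381… = £29,221.18

£29,221.18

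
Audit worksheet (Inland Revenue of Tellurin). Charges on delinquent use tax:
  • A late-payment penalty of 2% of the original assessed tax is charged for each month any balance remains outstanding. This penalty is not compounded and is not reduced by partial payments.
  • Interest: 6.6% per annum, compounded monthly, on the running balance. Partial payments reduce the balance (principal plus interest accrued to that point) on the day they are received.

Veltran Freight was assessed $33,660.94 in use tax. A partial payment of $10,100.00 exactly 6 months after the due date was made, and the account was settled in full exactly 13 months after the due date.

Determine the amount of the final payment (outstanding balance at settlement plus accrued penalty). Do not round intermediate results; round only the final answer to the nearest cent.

Monthly rate = 6.6% ÷ 12 = 0.55%
Balance at month 6: $33,660.9400 × (1 + 0.0055)^6 = $34,787.1371…
After $10,100.00 payment: $34,787.1371… − $10,100.00 = $24,687.1371…
Balance at month 13: $24,687.1371… × (1 + 0.0055)^7 = $25,653.4190…
Penalty: 13 × 2% × $33,660.94 = $8,751.84…
Final settlement = outstanding balance + penalty = $25,653.4190… + $8,751.84… = $34,405.26

$34,405.26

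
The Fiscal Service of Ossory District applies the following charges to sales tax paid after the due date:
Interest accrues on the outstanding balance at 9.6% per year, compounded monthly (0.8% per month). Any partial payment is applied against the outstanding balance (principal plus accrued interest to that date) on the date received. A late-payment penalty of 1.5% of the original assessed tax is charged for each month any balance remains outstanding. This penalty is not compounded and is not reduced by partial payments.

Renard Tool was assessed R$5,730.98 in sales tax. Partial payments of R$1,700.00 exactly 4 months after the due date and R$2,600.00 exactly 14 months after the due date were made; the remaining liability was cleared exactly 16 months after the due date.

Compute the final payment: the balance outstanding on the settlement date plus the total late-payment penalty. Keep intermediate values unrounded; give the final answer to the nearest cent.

R$3,373.34

Balance at month 4: R$5,730.9800 × (1 + 0.008)^4 = R$5,916.5838…
After R$1,700.00 payment: R$5,916.5838… − R$1,700.00 = R$4,216.5838…
Balance at month 14: R$4,216.5838… × (1 + 0.008)^10 = R$4,566.3170…
After R$2,600.00 payment: R$4,566.3170… − R$2,600.00 = R$1,966.3170…
Balance at month 16: R$1,966.3170… × (1 + 0.008)^2 = R$1,997.9039…
Penalty: 16 × 1.5% × R$5,730.98 = R$1,375.44…
Final settlement = outstanding balance + penalty = R$1,997.9039… + R$1,375.44… = R$3,373.34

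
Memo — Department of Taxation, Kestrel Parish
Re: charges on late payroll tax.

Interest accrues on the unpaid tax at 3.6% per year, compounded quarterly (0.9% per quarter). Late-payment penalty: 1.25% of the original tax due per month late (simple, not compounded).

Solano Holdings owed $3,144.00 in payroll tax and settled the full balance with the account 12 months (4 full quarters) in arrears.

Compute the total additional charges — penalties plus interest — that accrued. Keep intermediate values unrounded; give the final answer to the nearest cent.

Late-payment penalty: 12 × 1.25% × $3,144.00 = $471.60
Interest: $3,144.00 × ((1 + 0.009)^4 − 1) = $3,144.00 × 0.0364889… = $114.7212…
Penalties + interest = $471.6000 + $114.7212… = $586.32

$586.32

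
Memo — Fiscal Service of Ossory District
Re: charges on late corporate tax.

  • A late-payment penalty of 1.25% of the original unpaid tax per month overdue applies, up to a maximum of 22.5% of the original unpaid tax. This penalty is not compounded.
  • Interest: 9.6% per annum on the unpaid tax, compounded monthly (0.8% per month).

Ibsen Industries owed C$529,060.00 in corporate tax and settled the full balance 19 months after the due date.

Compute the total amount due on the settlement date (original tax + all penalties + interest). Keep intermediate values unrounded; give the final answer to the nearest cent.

C$734,576.74

Penalty (uncapped): 19 × 1.25% × C$529,060.00 = C$125,651.75; cap = 22.5% × C$529,060.00 = C$119,038.50 → penalty = C$119,038.50
Interest: C$529,060.00 × ((1 + 0.008)^19 − 1) = C$529,060.00 × 0.1634564… = C$86,478.2389…
Total = C$529,060.00 + C$119,038.5000 + C$86,478.2389… = C$734,576.74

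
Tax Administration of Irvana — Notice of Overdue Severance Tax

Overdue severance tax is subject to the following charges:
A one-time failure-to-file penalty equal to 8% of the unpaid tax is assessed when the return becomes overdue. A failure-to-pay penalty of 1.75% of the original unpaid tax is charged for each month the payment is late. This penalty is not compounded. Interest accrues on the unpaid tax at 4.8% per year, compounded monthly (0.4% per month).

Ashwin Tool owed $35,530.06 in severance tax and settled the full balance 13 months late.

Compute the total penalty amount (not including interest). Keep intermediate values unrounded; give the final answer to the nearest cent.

$10,925.49

Failure-to-file penalty: 8% × $35,530.06 = $2,842.40…
Failure-to-pay penalty = 1.75% × $35,530.06 × 13 mo = $8,083.09…
Total penalty = $2,842.40… + $8,083.09… = $10,925.49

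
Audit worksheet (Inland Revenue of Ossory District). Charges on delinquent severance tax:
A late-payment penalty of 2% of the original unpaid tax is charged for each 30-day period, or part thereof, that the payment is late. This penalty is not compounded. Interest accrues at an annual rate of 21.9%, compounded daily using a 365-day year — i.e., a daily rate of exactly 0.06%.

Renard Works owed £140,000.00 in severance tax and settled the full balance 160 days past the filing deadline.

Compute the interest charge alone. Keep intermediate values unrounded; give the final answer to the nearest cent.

£14,101.83

Interest: £140,000.00 × ((1 + 0.0006)^160 − 1) = £140,000.00 × 0.10072738… = £14,101.8325…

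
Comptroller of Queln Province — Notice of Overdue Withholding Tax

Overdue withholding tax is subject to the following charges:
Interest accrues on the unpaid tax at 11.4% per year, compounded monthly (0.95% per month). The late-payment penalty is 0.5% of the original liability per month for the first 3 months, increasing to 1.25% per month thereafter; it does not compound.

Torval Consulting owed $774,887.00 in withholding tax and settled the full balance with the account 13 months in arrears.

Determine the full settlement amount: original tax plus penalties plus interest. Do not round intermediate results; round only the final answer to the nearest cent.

$984,719.14

Penalty, months 1–3: 3 × 0.5% × $774,887.00 = $11,623.31…
Penalty, months 4–13: 10 × 1.25% × $774,887.00 = $96,860.88…
Interest: $774,887.00 × ((1 + 0.0095)^13 − 1) = $774,887.00 × 0.1307906… = $101,347.9619…
Total = $774,887.00 + $108,484.1800 + $101,347.9619… = $984,719.14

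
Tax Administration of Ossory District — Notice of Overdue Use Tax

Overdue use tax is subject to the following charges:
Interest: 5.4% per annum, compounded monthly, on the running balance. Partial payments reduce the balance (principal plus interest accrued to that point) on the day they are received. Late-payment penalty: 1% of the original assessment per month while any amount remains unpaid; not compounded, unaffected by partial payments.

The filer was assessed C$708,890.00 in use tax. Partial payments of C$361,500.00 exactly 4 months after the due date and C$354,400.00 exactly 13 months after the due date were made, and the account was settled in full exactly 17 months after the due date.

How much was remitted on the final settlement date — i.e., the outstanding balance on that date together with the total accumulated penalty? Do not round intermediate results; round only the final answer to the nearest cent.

Monthly rate = 5.4% ÷ 12 = 0.45%
Balance at month 4: C$708,890.0000 × (1 + 0.0045)^4 = C$721,736.4088…
After C$361,500.00 payment: C$721,736.4088… − C$361,500.00 = C$360,236.4088…
Balance at month 13: C$360,236.4088… × (1 + 0.0045)^9 = C$375,091.3718…
After C$354,400.00 payment: C$375,091.3718… − C$354,400.00 = C$20,691.3718…
Balance at month 17: C$20,691.3718… × (1 + 0.0045)^4 = C$21,066.3381…
Penalty: 17 × 1% × C$708,890.00 = C$120,511.30
Final settlement = outstanding balance + penalty = C$21,066.3381… + C$120,511.30 = C$141,577.64

C$141,577.64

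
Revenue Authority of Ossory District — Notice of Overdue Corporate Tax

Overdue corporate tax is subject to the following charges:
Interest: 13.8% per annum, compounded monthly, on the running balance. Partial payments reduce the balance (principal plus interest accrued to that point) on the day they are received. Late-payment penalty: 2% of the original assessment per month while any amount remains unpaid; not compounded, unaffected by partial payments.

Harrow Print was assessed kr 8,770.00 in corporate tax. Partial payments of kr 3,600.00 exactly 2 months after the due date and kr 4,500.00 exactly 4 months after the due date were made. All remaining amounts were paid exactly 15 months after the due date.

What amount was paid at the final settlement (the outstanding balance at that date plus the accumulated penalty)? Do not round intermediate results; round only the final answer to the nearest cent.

Monthly rate = 13.8% ÷ 12 = 1.15%
Balance at month 2: kr 8,770.0000 × (1 + 0.0115)^2 = kr 8,972.8698…
After kr 3,600.00 payment: kr 8,972.8698… − kr 3,600.00 = kr 5,372.8698…
Balance at month 4: kr 5,372.8698… × (1 + 0.0115)^2 = kr 5,497.1564…
After kr 4,500.00 payment: kr 5,497.1564… − kr 4,500.00 = kr 997.1564…
Balance at month 15: kr 997.1564… × (1 + 0.0115)^11 = kr 1,130.8058…
Penalty: 15 × 2% × kr 8,770.00 = kr 2,631.00
Final settlement = outstanding balance + penalty = kr 1,130.8058… + kr 2,631.00 = kr 3,761.81

kr 3,761.81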